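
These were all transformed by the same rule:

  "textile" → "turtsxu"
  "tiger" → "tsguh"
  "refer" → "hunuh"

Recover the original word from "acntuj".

t(19)→t(19) and e(4)→u(20) fit y≡19x+22 (mod 26); the inverse of 19 mod 26 is 11. Each letter's alphabet position (a=0..z=25) is mapped through 19·x+22 mod 26 — an affine cipher.
Undoing it on acntuj: a(0)→11·(0−22)≡18=s; c(2)→11·(2−22)≡14=o; n(13)→11·(13−22)≡5=f; t(19)→11·(19−22)≡19=t; u(20)→11·(20−22)≡4=e; j(9)→11·(9−22)≡13=n (all mod 26).

soften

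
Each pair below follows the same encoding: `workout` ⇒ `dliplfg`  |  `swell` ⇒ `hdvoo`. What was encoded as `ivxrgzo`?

recital

Each pair mirrors across the alphabet (w↔d, o↔l, r↔i): positions sum to 25. Each letter is replaced by its mirror in the alphabet: a↔z, b↔y, c↔x, and so on (the Atbash cipher).
Decoding ivxrgzo: i↔r, v↔e, x↔c, r↔i, g↔t, z↔a, o↔l.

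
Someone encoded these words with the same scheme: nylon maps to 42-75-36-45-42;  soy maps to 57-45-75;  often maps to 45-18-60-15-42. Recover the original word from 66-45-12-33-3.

n(#14)→42 and y(#25)→75: differences scale by 3, so n = 3·pos + 0. With a=1..z=26, the number is 3·pos.
Decoding 66-45-12-33-3: 66→(66−0)÷3=22=v, 45→(45−0)÷3=15=o, 12→(12−0)÷3=4=d, 33→(33−0)÷3=11=k, 3→(3−0)÷3=1=a.

vodka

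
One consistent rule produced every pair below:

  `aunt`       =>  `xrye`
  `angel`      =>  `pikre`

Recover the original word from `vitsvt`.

proper

Read the word backwards and shift each letter +4.
Reversing it on vitsvt: shift back: v−4=r, i−4=e, t−4=p, s−4=o, v−4=r, t−4=p → reporp; then reverse → proper.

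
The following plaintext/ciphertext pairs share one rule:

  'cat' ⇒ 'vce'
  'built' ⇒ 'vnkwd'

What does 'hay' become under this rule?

acj

The output letters match the input read backwards, each shifted +2: cat reversed is tac. The word is reversed, then every letter is shifted forward by 2.
On hay: reverse → yah; then shift: y+2=a, a+2=c, h+2=j.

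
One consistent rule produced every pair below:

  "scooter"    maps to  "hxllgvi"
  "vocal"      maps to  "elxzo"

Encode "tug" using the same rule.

Each pair mirrors across the alphabet (s↔h, c↔x, o↔l): positions sum to 25. This is the alphabet-reversal cipher (Atbash): a becomes z, b becomes y, etc.
Applying it to tug: t↔g, u↔f, g↔t.

gft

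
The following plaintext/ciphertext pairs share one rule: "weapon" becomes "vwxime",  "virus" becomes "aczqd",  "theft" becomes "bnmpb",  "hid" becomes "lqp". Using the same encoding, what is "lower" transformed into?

zmewt

The word is reversed, then every letter is shifted forward by 8.
Applying it to lower: reverse → rewol; then shift: r+8=z, e+8=m, w+8=e, o+8=w, l+8=t.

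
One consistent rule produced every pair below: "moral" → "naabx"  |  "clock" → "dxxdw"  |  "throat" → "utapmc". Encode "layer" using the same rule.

mmhfd

Shifts by position in moral: pos 0: m→n (+1), pos 1: o→a (+12), pos 2: r→a (+9), pos 3: a→b (+1), pos 4: l→x (+12) — repeating every 3. It's a Vigenère-style cipher with numeric key [1,12,9]: position i shifts by key[i mod 3].
On layer: l+1=m, a+12=m, y+9=h, e+1=f, r+12=d.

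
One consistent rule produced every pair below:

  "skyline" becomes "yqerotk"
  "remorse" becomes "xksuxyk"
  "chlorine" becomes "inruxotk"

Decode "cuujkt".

wooden

Each letter is shifted forward by 6 in the alphabet (a Caesar shift of +6).
Reversing it on cuujkt: c−6=w, u−6=o, u−6=o, j−6=d, k−6=e, t−6=n.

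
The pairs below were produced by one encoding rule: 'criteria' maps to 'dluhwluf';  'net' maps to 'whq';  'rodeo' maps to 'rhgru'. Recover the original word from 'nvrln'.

kiosk

The output letters match the input read backwards, each shifted +3: criteria reversed is airetirc. The word is reversed, then every letter is shifted forward by 3.
Decoding nvrln: shift back: n−3=k, v−3=s, r−3=o, l−3=i, n−3=k → ksoik; then reverse → kiosk.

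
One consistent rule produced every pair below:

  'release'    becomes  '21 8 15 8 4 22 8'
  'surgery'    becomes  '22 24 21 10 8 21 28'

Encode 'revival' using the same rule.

21 8 25 12 25 4 15

r is letter #18 and maps to 21: an offset of 3. Each letter is replaced by its alphabet position (a=1..z=26) + 3.
Applying it to revival: r=18→21, e=5→8, v=22→25, i=9→12, v=22→25, a=1→4, l=12→15.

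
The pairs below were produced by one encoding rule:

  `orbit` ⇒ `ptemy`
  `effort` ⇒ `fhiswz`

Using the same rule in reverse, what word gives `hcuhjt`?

In orbit: o→p is +1, r→t is +2, b→e is +3, i→m is +4 — the shift increases by 1 each position. Each letter shifts forward by (position + 1), i.e. 1, 2, 3, … — the shift grows by one for each successive letter.
Decoding hcuhjt: h−1=g, c−2=a, u−3=r, h−4=d, j−5=e, t−6=n.

garden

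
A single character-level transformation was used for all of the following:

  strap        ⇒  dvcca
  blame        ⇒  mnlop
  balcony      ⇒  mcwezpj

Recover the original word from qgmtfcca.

february

It's a Vigenère-style cipher with numeric key [11,2]: position i shifts by key[i mod 2].
Decoding qgmtfcca: q−11=f, g−2=e, m−11=b, t−2=r, f−11=u, c−2=a, c−11=r, a−2=y.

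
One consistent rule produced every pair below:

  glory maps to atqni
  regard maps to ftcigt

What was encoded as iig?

egg

The output letters match the input read backwards, each shifted +2: glory reversed is yrolg. Read the word backwards and shift each letter +2.
Decoding iig: shift back: i−2=g, i−2=g, g−2=e → gge; then reverse → egg.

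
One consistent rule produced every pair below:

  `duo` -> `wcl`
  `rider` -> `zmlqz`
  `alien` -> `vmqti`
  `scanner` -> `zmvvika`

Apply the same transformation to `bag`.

The output letters match the input read backwards, each shifted +8: duo reversed is oud. The word is reversed, then every letter is shifted forward by 8.
For bag: reverse → gab; then shift: g+8=o, a+8=i, b+8=j.

oij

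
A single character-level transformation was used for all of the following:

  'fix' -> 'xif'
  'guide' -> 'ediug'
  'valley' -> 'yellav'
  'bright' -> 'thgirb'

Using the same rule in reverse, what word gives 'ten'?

net

The word is simply reversed.
Undoing it on ten: then reverse → net.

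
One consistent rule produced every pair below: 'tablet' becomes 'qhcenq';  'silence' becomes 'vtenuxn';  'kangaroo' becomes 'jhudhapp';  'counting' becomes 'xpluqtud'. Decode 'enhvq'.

least

This is an affine cipher: with a=0,…,z=25, each position x becomes (21x+7) mod 26.
Undoing it on enhvq: e(4)→5·(4−7)≡11=l; n(13)→5·(13−7)≡4=e; h(7)→5·(7−7)≡0=a; v(21)→5·(21−7)≡18=s; q(16)→5·(16−7)≡19=t (all mod 26).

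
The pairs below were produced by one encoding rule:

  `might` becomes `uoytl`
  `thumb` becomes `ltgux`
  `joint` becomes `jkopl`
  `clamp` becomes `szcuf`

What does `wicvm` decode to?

weary

m(12)→u(20) and i(8)→o(14) fit y≡21x+2 (mod 26); the inverse of 21 mod 26 is 5. Treating letters as 0–25, the rule is x ↦ 21x + 2 (mod 26).
Reversing it on wicvm: w(22)→5·(22−2)≡22=w; i(8)→5·(8−2)≡4=e; c(2)→5·(2−2)≡0=a; v(21)→5·(21−2)≡17=r; m(12)→5·(12−2)≡24=y (all mod 26).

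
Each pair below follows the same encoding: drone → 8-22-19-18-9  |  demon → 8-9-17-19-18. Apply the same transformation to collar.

d is letter #4 and maps to 8: an offset of 4. Each letter is replaced by its alphabet position (a=1..z=26) + 4.
Applying it to collar: c=3→7, o=15→19, l=12→16, l=12→16, a=1→5, r=18→22.

7-19-16-16-5-22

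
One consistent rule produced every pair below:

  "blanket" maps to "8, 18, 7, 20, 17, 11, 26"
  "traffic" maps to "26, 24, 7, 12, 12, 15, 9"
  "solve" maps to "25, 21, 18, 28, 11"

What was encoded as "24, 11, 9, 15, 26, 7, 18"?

Letters become their 1-based position plus 6 (so a→7, b→8, …).
Reversing it on 24, 11, 9, 15, 26, 7, 18: 24→(24−6)÷1=18=r, 11→(11−6)÷1=5=e, 9→(9−6)÷1=3=c, 15→(15−6)÷1=9=i, 26→(26−6)÷1=20=t, 7→(7−6)÷1=1=a, 18→(18−6)÷1=12=l.

recital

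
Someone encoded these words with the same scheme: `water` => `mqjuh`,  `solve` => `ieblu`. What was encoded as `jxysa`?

thick

Every letter moves 16 places later in the alphabet, wrapping around z→a.
Undoing it on jxysa: j−16=t, x−16=h, y−16=i, s−16=c, a−16=k.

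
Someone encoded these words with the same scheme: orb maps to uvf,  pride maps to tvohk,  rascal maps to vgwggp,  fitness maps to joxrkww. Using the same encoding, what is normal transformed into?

ruvqgp

The shift depends on letter class: consonant r→v is +4, but vowel o→u is +6. Two shifts are in play — +6 for a/e/i/o/u, +4 for every other letter.
For normal: n(cons)+4=r, o(vowel)+6=u, r(cons)+4=v, m(cons)+4=q, a(vowel)+6=g, l(cons)+4=p.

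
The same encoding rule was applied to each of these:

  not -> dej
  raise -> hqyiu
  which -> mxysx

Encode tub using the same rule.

jkr

Compare letters: n→d is +16, o→e is +16, t→j is +16 — a constant shift. Each letter is shifted forward by 16 in the alphabet (a Caesar shift of +16).
Applying it to tub: t+16=j, u+16=k, b+16=r.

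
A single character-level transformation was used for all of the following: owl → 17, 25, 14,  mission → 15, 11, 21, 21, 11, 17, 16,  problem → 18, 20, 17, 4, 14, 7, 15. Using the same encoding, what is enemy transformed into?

7, 16, 7, 15, 27

o is letter #15 and maps to 17: an offset of 2. Letters become their 1-based position plus 2 (so a→3, b→4, …).
For enemy: e=5→7, n=14→16, e=5→7, m=13→15, y=25→27.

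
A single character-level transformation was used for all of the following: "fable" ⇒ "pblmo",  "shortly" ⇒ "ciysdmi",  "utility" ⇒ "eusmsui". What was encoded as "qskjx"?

Shifts by position in fable: pos 0: f→p (+10), pos 1: a→b (+1), pos 2: b→l (+10), pos 3: l→m (+1) — repeating every 2. The shifts repeat in a cycle of length 2: positions 0,1,… shift by +10, +1, then the pattern repeats.
Reversing it on qskjx: q−10=g, s−1=r, k−10=a, j−1=i, x−10=n.

grain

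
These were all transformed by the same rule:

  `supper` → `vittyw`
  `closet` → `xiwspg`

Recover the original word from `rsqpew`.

salmon

The word is reversed, then every letter is shifted forward by 4.
Decoding rsqpew: shift back: r−4=n, s−4=o, q−4=m, p−4=l, e−4=a, w−4=s → nomlas; then reverse → salmon.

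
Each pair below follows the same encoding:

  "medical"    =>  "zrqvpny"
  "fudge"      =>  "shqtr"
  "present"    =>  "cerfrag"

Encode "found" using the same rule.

Compare letters: m→z is +13, e→r is +13, d→q is +13 — a constant shift. It's a constant shift of +13 (ROT13).
For found: f+13=s, o+13=b, u+13=h, n+13=a, d+13=q.

sbhaq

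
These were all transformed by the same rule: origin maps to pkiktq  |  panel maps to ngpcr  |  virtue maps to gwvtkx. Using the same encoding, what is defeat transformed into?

Two steps: reverse the string, then apply a Caesar shift of +2.
On defeat: reverse → taefed; then shift: t+2=v, a+2=c, e+2=g, f+2=h, e+2=g, d+2=f.

vcghgf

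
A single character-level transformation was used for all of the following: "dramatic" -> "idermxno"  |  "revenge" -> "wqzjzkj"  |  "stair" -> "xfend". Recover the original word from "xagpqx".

Shifts by position in dramatic: pos 0: d→i (+5), pos 1: r→d (+12), pos 2: a→e (+4), pos 3: m→r (+5), pos 4: a→m (+12), pos 5: t→x (+4) — repeating every 3. The shifts repeat in a cycle of length 3: positions 0,1,… shift by +5, +12, +4, then the pattern repeats.
Decoding xagpqx: x−5=s, a−12=o, g−4=c, p−5=k, q−12=e, x−4=t.

socket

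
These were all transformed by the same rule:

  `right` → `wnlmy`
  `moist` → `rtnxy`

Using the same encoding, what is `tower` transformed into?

It's a constant shift of +5 (ROT5).
On tower: t+5=y, o+5=t, w+5=b, e+5=j, r+5=w.

ytbjw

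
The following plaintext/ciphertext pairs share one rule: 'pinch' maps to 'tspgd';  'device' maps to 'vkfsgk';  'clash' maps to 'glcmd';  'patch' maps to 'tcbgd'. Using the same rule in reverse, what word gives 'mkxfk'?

p(15)→t(19) and i(8)→s(18) fit y≡15x+2 (mod 26); the inverse of 15 mod 26 is 7. This is an affine cipher: with a=0,…,z=25, each position x becomes (15x+2) mod 26.
Decoding mkxfk: m(12)→7·(12−2)≡18=s; k(10)→7·(10−2)≡4=e; x(23)→7·(23−2)≡17=r; f(5)→7·(5−2)≡21=v; k(10)→7·(10−2)≡4=e (all mod 26).

serve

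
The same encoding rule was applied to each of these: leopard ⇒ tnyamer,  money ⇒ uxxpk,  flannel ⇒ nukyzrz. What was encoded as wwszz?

onion

In leopard: l→t is +8, e→n is +9, o→y is +10, p→a is +11 — the shift increases by 1 each position. The shift increases by 1 at each position, starting from +8: 8, 9, 10, ….
Reversing it on wwszz: w−8=o, w−9=n, s−10=i, z−11=o, z−12=n.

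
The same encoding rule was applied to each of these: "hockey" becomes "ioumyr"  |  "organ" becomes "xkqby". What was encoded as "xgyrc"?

The output letters match the input read backwards, each shifted +10: hockey reversed is yekcoh. Read the word backwards and shift each letter +10.
Reversing it on xgyrc: shift back: x−10=n, g−10=w, y−10=o, r−10=h, c−10=s → nwohs; then reverse → shown.

shown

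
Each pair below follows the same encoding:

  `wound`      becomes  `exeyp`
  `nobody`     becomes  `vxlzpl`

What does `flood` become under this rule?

In wound: w→e is +8, o→x is +9, u→e is +10, n→y is +11 — the shift increases by 1 each position. The shift increases by 1 at each position, starting from +8: 8, 9, 10, ….
Applying it to flood: f+8=n, l+9=u, o+10=y, o+11=z, d+12=p.

nuyzp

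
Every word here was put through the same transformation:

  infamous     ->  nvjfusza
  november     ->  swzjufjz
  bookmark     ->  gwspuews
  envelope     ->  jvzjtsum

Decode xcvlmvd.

A repeating key of period 3 is used — shifts +5, +8, +4 over and over.
Reversing it on xcvlmvd: x−5=s, c−8=u, v−4=r, l−5=g, m−8=e, v−4=r, d−5=y.

surgery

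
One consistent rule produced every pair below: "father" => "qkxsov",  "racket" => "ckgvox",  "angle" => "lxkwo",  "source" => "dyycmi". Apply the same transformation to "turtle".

eevevi

Shifts by position in father: pos 0: f→q (+11), pos 1: a→k (+10), pos 2: t→x (+4), pos 3: h→s (+11), pos 4: e→o (+10), pos 5: r→v (+4) — repeating every 3. It's a Vigenère-style cipher with numeric key [11,10,4]: position i shifts by key[i mod 3].
On turtle: t+11=e, u+10=e, r+4=v, t+11=e, l+10=v, e+4=i.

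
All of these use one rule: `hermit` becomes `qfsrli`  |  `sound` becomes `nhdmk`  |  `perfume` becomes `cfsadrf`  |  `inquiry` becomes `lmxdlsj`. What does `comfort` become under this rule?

phrahsi

h(7)→q(16) and e(4)→f(5) fit y≡21x+25 (mod 26); the inverse of 21 mod 26 is 5. This is an affine cipher: with a=0,…,z=25, each position x becomes (21x+25) mod 26.
Applying it to comfort: c(2)→21·2+25≡15=p; o(14)→21·14+25≡7=h; m(12)→21·12+25≡17=r; f(5)→21·5+25≡0=a; o(14)→21·14+25≡7=h; r(17)→21·17+25≡18=s; t(19)→21·19+25≡8=i (all mod 26).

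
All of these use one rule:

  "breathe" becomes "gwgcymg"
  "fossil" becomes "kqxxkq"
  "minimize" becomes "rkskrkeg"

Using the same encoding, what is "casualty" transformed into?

The shift depends on letter class: consonant b→g is +5, but vowel e→g is +2. Vowels shift forward by 2 and consonants shift forward by 5.
Applying it to casualty: c(cons)+5=h, a(vowel)+2=c, s(cons)+5=x, u(vowel)+2=w, a(vowel)+2=c, l(cons)+5=q, t(cons)+5=y, y(cons)+5=d.

hcxwcqyd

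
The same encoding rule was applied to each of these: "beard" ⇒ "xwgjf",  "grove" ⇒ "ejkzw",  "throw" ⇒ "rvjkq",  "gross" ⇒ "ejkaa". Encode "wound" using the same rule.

qkitf

b(1)→x(23) and e(4)→w(22) fit y≡17x+6 (mod 26); the inverse of 17 mod 26 is 23. This is an affine cipher: with a=0,…,z=25, each position x becomes (17x+6) mod 26.
On wound: w(22)→17·22+6≡16=q; o(14)→17·14+6≡10=k; u(20)→17·20+6≡8=i; n(13)→17·13+6≡19=t; d(3)→17·3+6≡5=f (all mod 26).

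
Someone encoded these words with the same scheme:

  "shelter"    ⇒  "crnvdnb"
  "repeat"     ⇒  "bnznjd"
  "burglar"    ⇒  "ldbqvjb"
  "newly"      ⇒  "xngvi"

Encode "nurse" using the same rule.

xdbcn

Two shifts are in play — +9 for a/e/i/o/u, +10 for every other letter.
On nurse: n(cons)+10=x, u(vowel)+9=d, r(cons)+10=b, s(cons)+10=c, e(vowel)+9=n.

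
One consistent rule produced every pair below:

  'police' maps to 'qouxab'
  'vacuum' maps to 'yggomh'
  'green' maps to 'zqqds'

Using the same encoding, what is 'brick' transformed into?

The output letters match the input read backwards, each shifted +12: police reversed is ecilop. Two steps: reverse the string, then apply a Caesar shift of +12.
Applying it to brick: reverse → kcirb; then shift: k+12=w, c+12=o, i+12=u, r+12=d, b+12=n.

woudn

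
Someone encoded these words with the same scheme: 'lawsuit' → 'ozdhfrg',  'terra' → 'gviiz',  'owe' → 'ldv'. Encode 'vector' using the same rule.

evxgli

Each pair mirrors across the alphabet (l↔o, a↔z, w↔d): positions sum to 25. This is the alphabet-reversal cipher (Atbash): a becomes z, b becomes y, etc.
Applying it to vector: v↔e, e↔v, c↔x, t↔g, o↔l, r↔i.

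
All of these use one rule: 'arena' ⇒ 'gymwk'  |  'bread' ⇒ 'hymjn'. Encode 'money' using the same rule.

svvni

In arena: a→g is +6, r→y is +7, e→m is +8, n→w is +9 — the shift increases by 1 each position. Letter i (0-indexed) is shifted by i+6, so successive shifts are 6, 7, 8, ….
Applying it to money: m+6=s, o+7=v, n+8=v, e+9=n, y+10=i.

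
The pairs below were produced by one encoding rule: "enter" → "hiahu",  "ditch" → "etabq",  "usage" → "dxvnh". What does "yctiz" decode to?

This is an affine cipher: with a=0,…,z=25, each position x becomes (3x+21) mod 26.
Undoing it on yctiz: y(24)→9·(24−21)≡1=b; c(2)→9·(2−21)≡11=l; t(19)→9·(19−21)≡8=i; i(8)→9·(8−21)≡13=n; z(25)→9·(25−21)≡10=k (all mod 26).

blink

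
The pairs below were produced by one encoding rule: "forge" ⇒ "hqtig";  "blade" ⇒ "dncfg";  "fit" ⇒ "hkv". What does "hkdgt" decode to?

fiber

Compare letters: f→h is +2, o→q is +2, r→t is +2 — a constant shift. This is a Caesar cipher with shift 2.
Undoing it on hkdgt: h−2=f, k−2=i, d−2=b, g−2=e, t−2=r.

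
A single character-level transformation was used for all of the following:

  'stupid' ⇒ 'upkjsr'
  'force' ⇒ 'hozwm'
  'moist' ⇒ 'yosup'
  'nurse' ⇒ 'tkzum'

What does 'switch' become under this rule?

Treating letters as 0–25, the rule is x ↦ 21x + 6 (mod 26).
For switch: s(18)→21·18+6≡20=u; w(22)→21·22+6≡0=a; i(8)→21·8+6≡18=s; t(19)→21·19+6≡15=p; c(2)→21·2+6≡22=w; h(7)→21·7+6≡23=x (all mod 26).

uaspwx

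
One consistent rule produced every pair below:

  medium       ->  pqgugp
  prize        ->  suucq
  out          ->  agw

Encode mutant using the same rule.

The shift depends on letter class: consonant m→p is +3, but vowel e→q is +12. The rule splits by letter class: vowels +12, consonants +3.
For mutant: m(cons)+3=p, u(vowel)+12=g, t(cons)+3=w, a(vowel)+12=m, n(cons)+3=q, t(cons)+3=w.

pgwmqw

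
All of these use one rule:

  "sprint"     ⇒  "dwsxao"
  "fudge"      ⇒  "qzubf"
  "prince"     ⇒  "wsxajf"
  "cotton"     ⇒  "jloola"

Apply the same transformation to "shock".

dmljt

Each letter's alphabet position (a=0..z=25) is mapped through 11·x+13 mod 26 — an affine cipher.
On shock: s(18)→11·18+13≡3=d; h(7)→11·7+13≡12=m; o(14)→11·14+13≡11=l; c(2)→11·2+13≡9=j; k(10)→11·10+13≡19=t (all mod 26).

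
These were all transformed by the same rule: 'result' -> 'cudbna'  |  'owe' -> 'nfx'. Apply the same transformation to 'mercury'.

hadlanv

The output letters match the input read backwards, each shifted +9: result reversed is tluser. Two steps: reverse the string, then apply a Caesar shift of +9.
Applying it to mercury: reverse → yrucrem; then shift: y+9=h, r+9=a, u+9=d, c+9=l, r+9=a, e+9=n, m+9=v.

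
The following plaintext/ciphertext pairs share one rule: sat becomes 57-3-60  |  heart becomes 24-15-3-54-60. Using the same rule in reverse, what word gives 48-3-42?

pan

The formula is n = 3×(alphabet index, a=1).
Undoing it on 48-3-42: 48→(48−0)÷3=16=p, 3→(3−0)÷3=1=a, 42→(42−0)÷3=14=n.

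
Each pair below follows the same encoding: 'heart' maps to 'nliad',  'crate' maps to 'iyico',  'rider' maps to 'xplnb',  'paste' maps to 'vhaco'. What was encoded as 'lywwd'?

front

In heart: h→n is +6, e→l is +7, a→i is +8, r→a is +9 — the shift increases by 1 each position. Letter i (0-indexed) is shifted by i+6, so successive shifts are 6, 7, 8, ….
Reversing it on lywwd: l−6=f, y−7=r, w−8=o, w−9=n, d−10=t.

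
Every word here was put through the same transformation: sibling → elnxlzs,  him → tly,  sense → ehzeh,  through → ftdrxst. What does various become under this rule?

The shift depends on letter class: consonant s→e is +12, but vowel i→l is +3. Two shifts are in play — +3 for a/e/i/o/u, +12 for every other letter.
On various: v(cons)+12=h, a(vowel)+3=d, r(cons)+12=d, i(vowel)+3=l, o(vowel)+3=r, u(vowel)+3=x, s(cons)+12=e.

hddlrxe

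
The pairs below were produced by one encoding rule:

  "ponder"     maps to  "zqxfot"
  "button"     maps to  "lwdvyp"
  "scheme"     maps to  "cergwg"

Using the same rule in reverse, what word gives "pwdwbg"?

Shifts by position in ponder: pos 0: p→z (+10), pos 1: o→q (+2), pos 2: n→x (+10), pos 3: d→f (+2) — repeating every 2. A repeating key of period 2 is used — shifts +10, +2 over and over.
Undoing it on pwdwbg: p−10=f, w−2=u, d−10=t, w−2=u, b−10=r, g−2=e.

future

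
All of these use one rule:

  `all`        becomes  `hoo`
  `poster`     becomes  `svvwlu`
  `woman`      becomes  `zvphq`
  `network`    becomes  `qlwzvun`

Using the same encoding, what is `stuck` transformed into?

The shift depends on letter class: consonant l→o is +3, but vowel a→h is +7. Vowels shift forward by 7 and consonants shift forward by 3.
On stuck: s(cons)+3=v, t(cons)+3=w, u(vowel)+7=b, c(cons)+3=f, k(cons)+3=n.

vwbfn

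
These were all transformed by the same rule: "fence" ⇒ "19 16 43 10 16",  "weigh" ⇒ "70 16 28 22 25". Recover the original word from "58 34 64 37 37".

skull

f(#6)→19 and e(#5)→16: differences scale by 3, so n = 3·pos + 1. With a=1..z=26, the number is 3·pos + 1.
Undoing it on 58 34 64 37 37: 58→(58−1)÷3=19=s, 34→(34−1)÷3=11=k, 64→(64−1)÷3=21=u, 37→(37−1)÷3=12=l, 37→(37−1)÷3=12=l.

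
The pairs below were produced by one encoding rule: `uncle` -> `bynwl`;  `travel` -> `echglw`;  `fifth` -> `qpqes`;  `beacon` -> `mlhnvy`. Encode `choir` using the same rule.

Vowels shift forward by 7 and consonants shift forward by 11.
For choir: c(cons)+11=n, h(cons)+11=s, o(vowel)+7=v, i(vowel)+7=p, r(cons)+11=c.

nsvpc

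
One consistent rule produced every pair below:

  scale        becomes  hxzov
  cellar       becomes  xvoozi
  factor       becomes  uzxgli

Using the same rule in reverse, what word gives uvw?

fed

Letters are reflected about the middle of the alphabet (position → 25−position): Atbash.
Reversing it on uvw: u↔f, v↔e, w↔d.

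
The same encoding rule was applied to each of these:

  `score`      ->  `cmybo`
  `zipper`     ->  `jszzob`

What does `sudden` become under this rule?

cennox

Compare letters: s→c is +10, c→m is +10, o→y is +10 — a constant shift. Every letter moves 10 places later in the alphabet, wrapping around z→a.
On sudden: s+10=c, u+10=e, d+10=n, d+10=n, e+10=o, n+10=x.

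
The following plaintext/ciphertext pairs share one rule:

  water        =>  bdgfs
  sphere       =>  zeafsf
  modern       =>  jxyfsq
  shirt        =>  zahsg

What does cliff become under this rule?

rchmm

w(22)→b(1) and a(0)→d(3) fit y≡7x+3 (mod 26); the inverse of 7 mod 26 is 15. Each letter's alphabet position (a=0..z=25) is mapped through 7·x+3 mod 26 — an affine cipher.
For cliff: c(2)→7·2+3≡17=r; l(11)→7·11+3≡2=c; i(8)→7·8+3≡7=h; f(5)→7·5+3≡12=m; f(5)→7·5+3≡12=m (all mod 26).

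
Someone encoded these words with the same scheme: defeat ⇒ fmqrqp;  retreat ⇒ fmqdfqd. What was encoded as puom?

The output letters match the input read backwards, each shifted +12: defeat reversed is taefed. The word is reversed, then every letter is shifted forward by 12.
Decoding puom: shift back: p−12=d, u−12=i, o−12=c, m−12=a → dica; then reverse → acid.

acid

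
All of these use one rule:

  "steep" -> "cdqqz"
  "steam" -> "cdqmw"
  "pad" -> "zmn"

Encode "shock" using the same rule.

cramu

The shift depends on letter class: consonant s→c is +10, but vowel e→q is +12. Two shifts are in play — +12 for a/e/i/o/u, +10 for every other letter.
Applying it to shock: s(cons)+10=c, h(cons)+10=r, o(vowel)+12=a, c(cons)+10=m, k(cons)+10=u.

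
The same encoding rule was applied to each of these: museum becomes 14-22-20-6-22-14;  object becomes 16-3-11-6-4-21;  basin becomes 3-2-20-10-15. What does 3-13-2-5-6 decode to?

blade

m is letter #13 and maps to 14: an offset of 1. Each letter is replaced by its alphabet position (a=1..z=26) + 1.
Reversing it on 3-13-2-5-6: 3→(3−1)÷1=2=b, 13→(13−1)÷1=12=l, 2→(2−1)÷1=1=a, 5→(5−1)÷1=4=d, 6→(6−1)÷1=5=e.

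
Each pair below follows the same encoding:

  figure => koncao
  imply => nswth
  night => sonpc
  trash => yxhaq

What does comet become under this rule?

hutmc

In figure: f→k is +5, i→o is +6, g→n is +7, u→c is +8 — the shift increases by 1 each position. Letter i (0-indexed) is shifted by i+5, so successive shifts are 5, 6, 7, ….
For comet: c+5=h, o+6=u, m+7=t, e+8=m, t+9=c.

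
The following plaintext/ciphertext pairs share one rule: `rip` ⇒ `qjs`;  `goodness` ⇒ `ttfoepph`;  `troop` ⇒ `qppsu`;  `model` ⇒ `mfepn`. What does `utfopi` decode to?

honest

The output letters match the input read backwards, each shifted +1: rip reversed is pir. The word is reversed, then every letter is shifted forward by 1.
Decoding utfopi: shift back: u−1=t, t−1=s, f−1=e, o−1=n, p−1=o, i−1=h → tsenoh; then reverse → honest.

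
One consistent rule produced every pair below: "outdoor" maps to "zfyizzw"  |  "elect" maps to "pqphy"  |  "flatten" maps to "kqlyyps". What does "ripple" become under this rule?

The shift depends on letter class: consonant t→y is +5, but vowel o→z is +11. Vowels shift forward by 11 and consonants shift forward by 5.
On ripple: r(cons)+5=w, i(vowel)+11=t, p(cons)+5=u, p(cons)+5=u, l(cons)+5=q, e(vowel)+11=p.

wtuuqp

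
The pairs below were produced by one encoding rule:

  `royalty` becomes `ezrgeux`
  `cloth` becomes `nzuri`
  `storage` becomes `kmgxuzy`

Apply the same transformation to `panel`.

The output letters match the input read backwards, each shifted +6: royalty reversed is ytlayor. The word is reversed, then every letter is shifted forward by 6.
Applying it to panel: reverse → lenap; then shift: l+6=r, e+6=k, n+6=t, a+6=g, p+6=v.

rktgv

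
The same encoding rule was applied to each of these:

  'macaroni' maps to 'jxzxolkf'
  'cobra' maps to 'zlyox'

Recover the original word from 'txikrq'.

Compare letters: m→j is +23, a→x is +23, c→z is +23 — a constant shift. Every letter moves 23 places later in the alphabet, wrapping around z→a.
Reversing it on txikrq: t−23=w, x−23=a, i−23=l, k−23=n, r−23=u, q−23=t.

walnut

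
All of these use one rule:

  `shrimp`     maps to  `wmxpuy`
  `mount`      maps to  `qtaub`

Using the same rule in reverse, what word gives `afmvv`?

In shrimp: s→w is +4, h→m is +5, r→x is +6, i→p is +7 — the shift increases by 1 each position. Letter i (0-indexed) is shifted by i+4, so successive shifts are 4, 5, 6, ….
Undoing it on afmvv: a−4=w, f−5=a, m−6=g, v−7=o, v−8=n.

wagon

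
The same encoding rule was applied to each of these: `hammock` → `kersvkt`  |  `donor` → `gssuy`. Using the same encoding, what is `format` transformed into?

iswshb

In hammock: h→k is +3, a→e is +4, m→r is +5, m→s is +6 — the shift increases by 1 each position. The shift increases by 1 at each position, starting from +3: 3, 4, 5, ….
On format: f+3=i, o+4=s, r+5=w, m+6=s, a+7=h, t+8=b.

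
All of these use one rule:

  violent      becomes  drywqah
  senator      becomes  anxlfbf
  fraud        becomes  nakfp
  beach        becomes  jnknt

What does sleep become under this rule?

auopb

In violent: v→d is +8, i→r is +9, o→y is +10, l→w is +11 — the shift increases by 1 each position. Letter i (0-indexed) is shifted by i+8, so successive shifts are 8, 9, 10, ….
On sleep: s+8=a, l+9=u, e+10=o, e+11=p, p+12=b.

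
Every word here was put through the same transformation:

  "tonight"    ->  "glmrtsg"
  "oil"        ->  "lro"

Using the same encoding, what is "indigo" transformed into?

Each pair mirrors across the alphabet (t↔g, o↔l, n↔m): positions sum to 25. Each letter is replaced by its mirror in the alphabet: a↔z, b↔y, c↔x, and so on (the Atbash cipher).
For indigo: i↔r, n↔m, d↔w, i↔r, g↔t, o↔l.

rmwrtl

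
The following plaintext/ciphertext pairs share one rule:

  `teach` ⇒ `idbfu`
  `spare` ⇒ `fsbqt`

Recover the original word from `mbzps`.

royal

The output letters match the input read backwards, each shifted +1: teach reversed is hcaet. The word is reversed, then every letter is shifted forward by 1.
Reversing it on mbzps: shift back: m−1=l, b−1=a, z−1=y, p−1=o, s−1=r → layor; then reverse → royal.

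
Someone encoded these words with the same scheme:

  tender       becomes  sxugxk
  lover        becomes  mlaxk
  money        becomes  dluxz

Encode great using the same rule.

fkxhs

t(19)→s(18) and e(4)→x(23) fit y≡17x+7 (mod 26); the inverse of 17 mod 26 is 23. This is an affine cipher: with a=0,…,z=25, each position x becomes (17x+7) mod 26.
For great: g(6)→17·6+7≡5=f; r(17)→17·17+7≡10=k; e(4)→17·4+7≡23=x; a(0)→17·0+7≡7=h; t(19)→17·19+7≡18=s (all mod 26).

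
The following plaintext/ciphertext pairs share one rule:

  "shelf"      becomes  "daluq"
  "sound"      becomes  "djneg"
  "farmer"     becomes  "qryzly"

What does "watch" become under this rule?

xriba

s(18)→d(3) and h(7)→a(0) fit y≡5x+17 (mod 26); the inverse of 5 mod 26 is 21. This is an affine cipher: with a=0,…,z=25, each position x becomes (5x+17) mod 26.
For watch: w(22)→5·22+17≡23=x; a(0)→5·0+17≡17=r; t(19)→5·19+17≡8=i; c(2)→5·2+17≡1=b; h(7)→5·7+17≡0=a (all mod 26).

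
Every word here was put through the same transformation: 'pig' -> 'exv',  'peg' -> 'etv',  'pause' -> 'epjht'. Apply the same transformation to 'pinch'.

Compare letters: p→e is +15, i→x is +15, g→v is +15 — a constant shift. Each letter is shifted forward by 15 in the alphabet (a Caesar shift of +15).
Applying it to pinch: p+15=e, i+15=x, n+15=c, c+15=r, h+15=w.

excrw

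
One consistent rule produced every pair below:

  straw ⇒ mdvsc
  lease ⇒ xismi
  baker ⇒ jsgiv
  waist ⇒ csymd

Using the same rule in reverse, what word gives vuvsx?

rural

s(18)→m(12) and t(19)→d(3) fit y≡17x+18 (mod 26); the inverse of 17 mod 26 is 23. Each letter's alphabet position (a=0..z=25) is mapped through 17·x+18 mod 26 — an affine cipher.
Reversing it on vuvsx: v(21)→23·(21−18)≡17=r; u(20)→23·(20−18)≡20=u; v(21)→23·(21−18)≡17=r; s(18)→23·(18−18)≡0=a; x(23)→23·(23−18)≡11=l (all mod 26).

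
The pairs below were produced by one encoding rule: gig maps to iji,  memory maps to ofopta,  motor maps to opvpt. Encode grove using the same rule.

The shift depends on letter class: consonant g→i is +2, but vowel i→j is +1. The rule splits by letter class: vowels +1, consonants +2.
Applying it to grove: g(cons)+2=i, r(cons)+2=t, o(vowel)+1=p, v(cons)+2=x, e(vowel)+1=f.

itpxf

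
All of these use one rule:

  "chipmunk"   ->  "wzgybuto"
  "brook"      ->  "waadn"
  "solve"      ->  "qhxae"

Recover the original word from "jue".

The output letters match the input read backwards, each shifted +12: chipmunk reversed is knumpihc. The word is reversed, then every letter is shifted forward by 12.
Decoding jue: shift back: j−12=x, u−12=i, e−12=s → xis; then reverse → six.

six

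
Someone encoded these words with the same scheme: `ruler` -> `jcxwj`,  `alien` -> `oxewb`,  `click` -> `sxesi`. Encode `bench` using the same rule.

dwbsp

r(17)→j(9) and u(20)→c(2) fit y≡15x+14 (mod 26); the inverse of 15 mod 26 is 7. Each letter's alphabet position (a=0..z=25) is mapped through 15·x+14 mod 26 — an affine cipher.
For bench: b(1)→15·1+14≡3=d; e(4)→15·4+14≡22=w; n(13)→15·13+14≡1=b; c(2)→15·2+14≡18=s; h(7)→15·7+14≡15=p (all mod 26).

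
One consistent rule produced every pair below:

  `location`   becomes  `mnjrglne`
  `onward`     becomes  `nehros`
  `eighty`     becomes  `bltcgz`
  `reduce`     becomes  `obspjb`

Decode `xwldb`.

spike

This is an affine cipher: with a=0,…,z=25, each position x becomes (9x+17) mod 26.
Undoing it on xwldb: x(23)→3·(23−17)≡18=s; w(22)→3·(22−17)≡15=p; l(11)→3·(11−17)≡8=i; d(3)→3·(3−17)≡10=k; b(1)→3·(1−17)≡4=e (all mod 26).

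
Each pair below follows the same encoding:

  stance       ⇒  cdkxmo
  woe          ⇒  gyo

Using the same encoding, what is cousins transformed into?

It's a constant shift of +10 (ROT10).
On cousins: c+10=m, o+10=y, u+10=e, s+10=c, i+10=s, n+10=x, s+10=c.

myecsxc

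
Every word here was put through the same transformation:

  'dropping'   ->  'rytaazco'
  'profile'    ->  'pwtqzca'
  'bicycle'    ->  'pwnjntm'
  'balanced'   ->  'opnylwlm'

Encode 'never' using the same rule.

cpgpy

The output letters match the input read backwards, each shifted +11: dropping reversed is gnippord. Two steps: reverse the string, then apply a Caesar shift of +11.
For never: reverse → reven; then shift: r+11=c, e+11=p, v+11=g, e+11=p, n+11=y.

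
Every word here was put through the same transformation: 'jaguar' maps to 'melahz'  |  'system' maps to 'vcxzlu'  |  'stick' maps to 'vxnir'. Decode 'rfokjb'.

In jaguar: j→m is +3, a→e is +4, g→l is +5, u→a is +6 — the shift increases by 1 each position. The shift increases by 1 at each position, starting from +3: 3, 4, 5, ….
Decoding rfokjb: r−3=o, f−4=b, o−5=j, k−6=e, j−7=c, b−8=t.

object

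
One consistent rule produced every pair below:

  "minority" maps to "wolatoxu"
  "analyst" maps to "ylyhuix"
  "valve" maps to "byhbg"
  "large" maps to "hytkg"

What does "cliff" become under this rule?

m(12)→w(22) and i(8)→o(14) fit y≡15x+24 (mod 26); the inverse of 15 mod 26 is 7. Treating letters as 0–25, the rule is x ↦ 15x + 24 (mod 26).
On cliff: c(2)→15·2+24≡2=c; l(11)→15·11+24≡7=h; i(8)→15·8+24≡14=o; f(5)→15·5+24≡21=v; f(5)→15·5+24≡21=v (all mod 26).

chovv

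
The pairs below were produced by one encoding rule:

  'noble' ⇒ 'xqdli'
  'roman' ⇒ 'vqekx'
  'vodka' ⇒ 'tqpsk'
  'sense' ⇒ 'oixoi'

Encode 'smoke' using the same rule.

n(13)→x(23) and o(14)→q(16) fit y≡19x+10 (mod 26); the inverse of 19 mod 26 is 11. Treating letters as 0–25, the rule is x ↦ 19x + 10 (mod 26).
On smoke: s(18)→19·18+10≡14=o; m(12)→19·12+10≡4=e; o(14)→19·14+10≡16=q; k(10)→19·10+10≡18=s; e(4)→19·4+10≡8=i (all mod 26).

oeqsi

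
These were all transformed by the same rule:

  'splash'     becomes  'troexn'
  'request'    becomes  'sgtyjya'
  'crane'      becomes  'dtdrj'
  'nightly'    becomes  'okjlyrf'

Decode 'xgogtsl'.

In splash: s→t is +1, p→r is +2, l→o is +3, a→e is +4 — the shift increases by 1 each position. Letter i (0-indexed) is shifted by i+1, so successive shifts are 1, 2, 3, ….
Undoing it on xgogtsl: x−1=w, g−2=e, o−3=l, g−4=c, t−5=o, s−6=m, l−7=e.

welcome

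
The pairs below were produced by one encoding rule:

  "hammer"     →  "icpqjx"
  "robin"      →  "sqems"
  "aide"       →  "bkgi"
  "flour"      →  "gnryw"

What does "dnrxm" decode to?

cloth

Each letter shifts forward by (position + 1), i.e. 1, 2, 3, … — the shift grows by one for each successive letter.
Reversing it on dnrxm: d−1=c, n−2=l, r−3=o, x−4=t, m−5=h.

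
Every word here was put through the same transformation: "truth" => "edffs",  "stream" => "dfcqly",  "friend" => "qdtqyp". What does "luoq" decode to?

aide

The shifts repeat in a cycle of length 2: positions 0,1,… shift by +11, +12, then the pattern repeats.
Decoding luoq: l−11=a, u−12=i, o−11=d, q−12=e.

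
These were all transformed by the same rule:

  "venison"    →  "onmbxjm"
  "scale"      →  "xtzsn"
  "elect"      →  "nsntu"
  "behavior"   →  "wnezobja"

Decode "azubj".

ratio

v(21)→o(14) and e(4)→n(13) fit y≡23x+25 (mod 26); the inverse of 23 mod 26 is 17. Treating letters as 0–25, the rule is x ↦ 23x + 25 (mod 26).
Reversing it on azubj: a(0)→17·(0−25)≡17=r; z(25)→17·(25−25)≡0=a; u(20)→17·(20−25)≡19=t; b(1)→17·(1−25)≡8=i; j(9)→17·(9−25)≡14=o (all mod 26).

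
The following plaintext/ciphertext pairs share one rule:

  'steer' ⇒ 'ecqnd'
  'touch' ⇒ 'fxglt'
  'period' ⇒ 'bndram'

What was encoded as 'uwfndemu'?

Shifts by position in steer: pos 0: s→e (+12), pos 1: t→c (+9), pos 2: e→q (+12), pos 3: e→n (+9) — repeating every 2. It's a Vigenère-style cipher with numeric key [12,9]: position i shifts by key[i mod 2].
Decoding uwfndemu: u−12=i, w−9=n, f−12=t, n−9=e, d−12=r, e−9=v, m−12=a, u−9=l.

interval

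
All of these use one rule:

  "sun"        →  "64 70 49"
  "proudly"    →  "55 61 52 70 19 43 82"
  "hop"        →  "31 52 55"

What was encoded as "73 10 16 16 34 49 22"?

vaccine

s(#19)→64 and u(#21)→70: differences scale by 3, so n = 3·pos + 7. With a=1..z=26, the number is 3·pos + 7.
Undoing it on 73 10 16 16 34 49 22: 73→(73−7)÷3=22=v, 10→(10−7)÷3=1=a, 16→(16−7)÷3=3=c, 16→(16−7)÷3=3=c, 34→(34−7)÷3=9=i, 49→(49−7)÷3=14=n, 22→(22−7)÷3=5=e.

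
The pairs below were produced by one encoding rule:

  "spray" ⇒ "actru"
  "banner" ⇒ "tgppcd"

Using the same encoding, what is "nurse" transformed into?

gutwp

The output letters match the input read backwards, each shifted +2: spray reversed is yarps. Two steps: reverse the string, then apply a Caesar shift of +2.
On nurse: reverse → esrun; then shift: e+2=g, s+2=u, r+2=t, u+2=w, n+2=p.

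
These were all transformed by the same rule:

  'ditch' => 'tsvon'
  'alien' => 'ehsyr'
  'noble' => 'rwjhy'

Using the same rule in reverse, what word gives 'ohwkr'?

clown

Each letter's alphabet position (a=0..z=25) is mapped through 5·x+4 mod 26 — an affine cipher.
Undoing it on ohwkr: o(14)→21·(14−4)≡2=c; h(7)→21·(7−4)≡11=l; w(22)→21·(22−4)≡14=o; k(10)→21·(10−4)≡22=w; r(17)→21·(17−4)≡13=n (all mod 26).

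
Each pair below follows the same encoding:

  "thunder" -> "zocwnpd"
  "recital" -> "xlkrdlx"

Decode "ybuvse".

In thunder: t→z is +6, h→o is +7, u→c is +8, n→w is +9 — the shift increases by 1 each position. Letter i (0-indexed) is shifted by i+6, so successive shifts are 6, 7, 8, ….
Reversing it on ybuvse: y−6=s, b−7=u, u−8=m, v−9=m, s−10=i, e−11=t.

summit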